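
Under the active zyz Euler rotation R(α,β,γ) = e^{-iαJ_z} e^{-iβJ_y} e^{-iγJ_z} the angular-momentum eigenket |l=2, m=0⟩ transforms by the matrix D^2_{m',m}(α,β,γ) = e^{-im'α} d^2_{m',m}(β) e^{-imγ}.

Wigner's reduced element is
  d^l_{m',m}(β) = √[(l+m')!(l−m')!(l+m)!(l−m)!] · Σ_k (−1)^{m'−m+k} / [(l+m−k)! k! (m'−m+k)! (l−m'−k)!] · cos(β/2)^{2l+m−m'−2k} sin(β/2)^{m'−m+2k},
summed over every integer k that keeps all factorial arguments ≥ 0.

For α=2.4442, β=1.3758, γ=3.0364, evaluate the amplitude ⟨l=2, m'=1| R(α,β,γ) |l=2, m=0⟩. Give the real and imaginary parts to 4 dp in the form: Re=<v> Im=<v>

First d^2_{1,0}(β=1.3758), then the phase factors e^{-i(1)α} and e^{-i(0)γ}:
c=cos(1.3758/2)=0.772581, s=sin(1.3758/2)=0.634916; N=√[6·1·2·2]=4.898979
k: max(0,(0)−(1))=0 … min(2+(0),2−(1))=1
  k=0: (−1)^1·4.8990/(2)·0.7726^3·0.6349^1 = -0.717173
  k=1: (−1)^2·4.8990/(2)·0.7726^1·0.6349^3 = +0.484361
d^2_{1,0}(1.3758) = -0.717173 +0.484361 = -0.232813
D = (-0.766519-0.642221i)·(-0.232813)·(+1.000000+0.000000i) = +0.178455+0.149517i

Re=0.1785 Im=0.1495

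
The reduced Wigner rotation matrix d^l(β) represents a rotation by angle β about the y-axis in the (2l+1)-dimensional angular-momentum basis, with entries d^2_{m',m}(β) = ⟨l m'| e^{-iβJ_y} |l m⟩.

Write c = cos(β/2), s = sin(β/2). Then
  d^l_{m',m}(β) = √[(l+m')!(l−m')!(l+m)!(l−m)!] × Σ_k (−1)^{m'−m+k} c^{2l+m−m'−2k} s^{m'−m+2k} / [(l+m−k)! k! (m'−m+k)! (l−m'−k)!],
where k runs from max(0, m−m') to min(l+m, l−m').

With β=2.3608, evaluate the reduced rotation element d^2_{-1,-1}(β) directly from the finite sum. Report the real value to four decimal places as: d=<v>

d^2_{-1,-1}(β=2.3608) via Wigner's sum:
Half-angle: c=0.380555, s=0.924758. N=√(1·6·1·6)=6.000000
Admissible k: 0..1 (factorial args all ≥0)
  k=0: (−1)^0·6.0000/(6)·0.3806^4·0.9248^0 = +0.020973
  k=1: (−1)^1·6.0000/(2)·0.3806^2·0.9248^2 = -0.371546
d^2_{-1,-1}(2.3608) = +0.020973 -0.371546 = -0.350572

d=-0.3506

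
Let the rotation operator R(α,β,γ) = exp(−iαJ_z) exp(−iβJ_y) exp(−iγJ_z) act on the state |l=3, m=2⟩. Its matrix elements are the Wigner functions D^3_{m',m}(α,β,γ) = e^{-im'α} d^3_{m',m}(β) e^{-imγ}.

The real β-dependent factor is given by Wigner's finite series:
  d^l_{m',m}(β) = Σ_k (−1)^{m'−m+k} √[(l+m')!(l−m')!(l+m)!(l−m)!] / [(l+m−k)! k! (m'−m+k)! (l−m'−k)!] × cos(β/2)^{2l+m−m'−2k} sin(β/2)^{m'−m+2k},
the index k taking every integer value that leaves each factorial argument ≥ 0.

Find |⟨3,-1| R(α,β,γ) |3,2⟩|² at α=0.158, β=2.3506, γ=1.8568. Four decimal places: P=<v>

First d^3_{-1,2}(β=2.3506), then the phase factors e^{-i(-1)α} and e^{-i(2)γ}:
c=cos(2.3506/2)=0.385266, s=sin(2.3506/2)=0.922805; N=√[2·24·120·1]=75.894664
Admissible k: 3..4 (factorial args all ≥0)
  k=3: (−1)^0·75.8947/(12)·0.3853^3·0.9228^3 = +0.284213
  k=4: (−1)^1·75.8947/(24)·0.3853^1·0.9228^5 = -0.815289
d^3_{-1,2}(2.3506) = +0.284213 -0.815289 = -0.531077
|D^3_{-1,2}|² = |d^3_{-1,2}(β)|² = (-0.531077)² = 0.282042 (the z-rotation phases have unit modulus)

P=0.2820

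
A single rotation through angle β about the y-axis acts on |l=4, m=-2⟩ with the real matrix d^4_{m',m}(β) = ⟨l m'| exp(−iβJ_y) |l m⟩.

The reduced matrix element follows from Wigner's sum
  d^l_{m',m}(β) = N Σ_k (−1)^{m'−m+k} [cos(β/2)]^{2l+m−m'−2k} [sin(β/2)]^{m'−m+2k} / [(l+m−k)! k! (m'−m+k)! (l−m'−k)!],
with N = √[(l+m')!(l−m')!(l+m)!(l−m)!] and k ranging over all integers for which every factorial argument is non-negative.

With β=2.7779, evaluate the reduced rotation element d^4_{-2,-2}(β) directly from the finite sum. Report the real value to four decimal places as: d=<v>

d^4_{-2,-2}(β=2.7779) via Wigner's sum:
Half-angle: c=0.180846, s=0.983511. N=√(2·720·2·720)=1440.000000
The bounds max(0,m−m')=0 and min(l+m,l−m')=2 give 3 terms
  k=0: (−1)^0·1440.0000/(1440)·0.1808^8·0.9835^0 = +0.000001
  k=1: (−1)^1·1440.0000/(120)·0.1808^6·0.9835^2 = -0.000406
  k=2: (−1)^2·1440.0000/(96)·0.1808^4·0.9835^4 = +0.015012
d^4_{-2,-2}(2.7779) = +0.000001 -0.000406 +0.015012 = +0.014607

d=0.0146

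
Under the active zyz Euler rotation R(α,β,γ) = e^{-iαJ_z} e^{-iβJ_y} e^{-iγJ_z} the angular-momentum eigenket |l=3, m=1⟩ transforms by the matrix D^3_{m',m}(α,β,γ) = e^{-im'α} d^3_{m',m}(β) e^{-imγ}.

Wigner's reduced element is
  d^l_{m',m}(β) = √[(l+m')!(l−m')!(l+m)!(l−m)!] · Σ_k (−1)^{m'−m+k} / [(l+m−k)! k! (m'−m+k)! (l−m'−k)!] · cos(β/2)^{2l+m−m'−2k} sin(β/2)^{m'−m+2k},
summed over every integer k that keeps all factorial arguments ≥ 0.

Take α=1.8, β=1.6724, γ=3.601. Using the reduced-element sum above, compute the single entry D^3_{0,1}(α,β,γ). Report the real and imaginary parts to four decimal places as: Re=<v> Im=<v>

Re=0.3663 Im=-0.1812

First d^3_{0,1}(β=1.6724), then the phase factors e^{-i(0)α} and e^{-i(1)γ}:
Half-angle: c=0.670288, s=0.742101. N=√(6·6·24·2)=41.569219
The bounds max(0,m−m')=1 and min(l+m,l−m')=3 give 3 terms
  k=1: (−1)^0·41.5692/(12)·0.6703^5·0.7421^1 = +0.347824
  k=2: (−1)^1·41.5692/(4)·0.6703^3·0.7421^3 = -1.279043
  k=3: (−1)^2·41.5692/(12)·0.6703^1·0.7421^5 = +0.522598
d^3_{0,1}(1.6724) = +0.347824 -1.279043 +0.522598 = -0.408621
Phases: e^{-i·(0)·1.8}=+1.000000+0.000000i, e^{-i·(1)·3.601}=-0.896315+0.443417i ⇒ D=+0.366253-0.181189i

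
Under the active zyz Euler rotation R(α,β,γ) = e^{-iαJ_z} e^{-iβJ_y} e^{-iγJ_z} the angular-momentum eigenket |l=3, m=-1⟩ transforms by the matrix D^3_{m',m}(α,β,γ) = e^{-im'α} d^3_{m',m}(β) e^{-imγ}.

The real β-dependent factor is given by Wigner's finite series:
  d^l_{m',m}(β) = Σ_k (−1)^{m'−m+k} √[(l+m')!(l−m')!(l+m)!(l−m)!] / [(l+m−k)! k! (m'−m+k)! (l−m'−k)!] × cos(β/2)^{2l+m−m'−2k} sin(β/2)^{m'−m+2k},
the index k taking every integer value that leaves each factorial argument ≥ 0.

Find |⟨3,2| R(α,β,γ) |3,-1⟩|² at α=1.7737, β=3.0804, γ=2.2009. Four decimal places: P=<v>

P=0.0093

D^3_{2,-1}(1.7737,3.0804,2.2009) = e^{-i·2·1.7737}·d^3_{2,-1}(3.0804)·e^{-i·-1·2.2009}. Compute d first:
With c≡cos(β/2)=0.030592 and s≡sin(β/2)=0.999532, N=[120·1·2·24]^{1/2}=75.894664
k: max(0,(-1)−(2))=0 … min(3+(-1),3−(2))=1
  k=0: (−1)^3·75.8947/(12)·0.0306^3·0.9995^3 = -0.000181
  k=1: (−1)^4·75.8947/(24)·0.0306^1·0.9995^5 = +0.096513
d^3_{2,-1}(3.0804) = -0.000181 +0.096513 = +0.096332
|D^3_{2,-1}|² = |d^3_{2,-1}(β)|² = (+0.096332)² = 0.009280 (the z-rotation phases have unit modulus)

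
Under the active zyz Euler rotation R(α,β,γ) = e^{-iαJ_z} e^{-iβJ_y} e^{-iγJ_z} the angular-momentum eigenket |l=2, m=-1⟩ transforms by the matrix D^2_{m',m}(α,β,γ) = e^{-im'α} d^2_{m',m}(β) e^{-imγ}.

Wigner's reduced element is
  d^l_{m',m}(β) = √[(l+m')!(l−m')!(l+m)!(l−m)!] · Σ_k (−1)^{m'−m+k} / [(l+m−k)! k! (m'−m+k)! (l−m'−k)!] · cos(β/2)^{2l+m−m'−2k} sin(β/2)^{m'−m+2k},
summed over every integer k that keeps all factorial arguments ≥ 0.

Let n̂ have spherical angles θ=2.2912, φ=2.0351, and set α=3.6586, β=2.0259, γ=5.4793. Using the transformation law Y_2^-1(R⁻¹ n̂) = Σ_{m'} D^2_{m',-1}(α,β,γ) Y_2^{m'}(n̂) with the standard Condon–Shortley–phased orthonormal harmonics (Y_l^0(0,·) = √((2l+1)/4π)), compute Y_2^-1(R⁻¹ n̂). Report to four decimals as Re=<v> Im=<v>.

Need the full column D^2_{m',-1} for m'=−2..2 at α=3.6586, β=2.0259, γ=5.4793.
cos(β/2)=0.529360, sin(β/2)=0.848397
d^2_{-2,-1}: single k=1 term ⇒ +0.251700;  D = +0.245064+0.057414i
d^2_{-1,-1}: k∈[0..1] ⇒ +0.078525 -0.605093 = -0.526569;  D = +0.505049-0.148997i
d^2_{0,-1}: k∈[0..1] ⇒ -0.308268 +0.791817 = +0.483548;  D = +0.335541-0.348183i
d^2_{1,-1}: k∈[0..1] ⇒ +0.605093 -0.518080 = +0.087013;  D = -0.021519+0.084310i
d^2_{2,-1}: single k=0 term ⇒ -0.646515;  D = +0.170641+0.623590i
Y_2^{m'}(θ=2.2912,φ=2.0351) and Σ D·Y over m':
  (+0.2451+0.0574i)·(-0.1307+0.1747i)  (+0.5050-0.1490i)·(+0.1715+0.3425i)  (+0.3355-0.3482i)·(+0.0964+0.0000i)  (-0.0215+0.0843i)·(-0.1715+0.3425i)  (+0.1706+0.6236i)·(-0.1307-0.1747i)
Y_2^-1(R⁻¹ n̂) = +0.189399+0.016035i

Re=0.1894 Im=0.0160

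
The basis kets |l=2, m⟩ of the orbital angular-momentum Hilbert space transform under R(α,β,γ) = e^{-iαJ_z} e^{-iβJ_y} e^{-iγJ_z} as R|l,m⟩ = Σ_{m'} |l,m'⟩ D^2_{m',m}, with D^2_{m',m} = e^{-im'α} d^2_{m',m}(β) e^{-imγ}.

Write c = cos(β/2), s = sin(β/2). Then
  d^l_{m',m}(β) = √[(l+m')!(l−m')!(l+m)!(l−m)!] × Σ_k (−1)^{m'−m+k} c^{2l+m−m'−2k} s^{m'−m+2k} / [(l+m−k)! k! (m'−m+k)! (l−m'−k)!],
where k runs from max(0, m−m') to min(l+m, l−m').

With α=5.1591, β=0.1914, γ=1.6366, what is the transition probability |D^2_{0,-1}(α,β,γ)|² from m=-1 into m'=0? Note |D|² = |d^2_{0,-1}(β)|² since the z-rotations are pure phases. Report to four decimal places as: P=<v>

P=0.0523

Split into d^2_{0,-1}(β=0.1914) × two z-phases.
With c≡cos(β/2)=0.995424 and s≡sin(β/2)=0.095554, N=[2·2·1·6]^{1/2}=4.898979
The bounds max(0,m−m')=0 and min(l+m,l−m')=1 give 2 terms
  k=0: (−1)^1·4.8990/(2)·0.9954^3·0.0956^1 = -0.230860
  k=1: (−1)^2·4.8990/(2)·0.9954^1·0.0956^3 = +0.002127
d^2_{0,-1}(0.1914) = -0.230860 +0.002127 = -0.228733
|D^2_{0,-1}|² = |d^2_{0,-1}(β)|² = (-0.228733)² = 0.052319 (the z-rotation phases have unit modulus)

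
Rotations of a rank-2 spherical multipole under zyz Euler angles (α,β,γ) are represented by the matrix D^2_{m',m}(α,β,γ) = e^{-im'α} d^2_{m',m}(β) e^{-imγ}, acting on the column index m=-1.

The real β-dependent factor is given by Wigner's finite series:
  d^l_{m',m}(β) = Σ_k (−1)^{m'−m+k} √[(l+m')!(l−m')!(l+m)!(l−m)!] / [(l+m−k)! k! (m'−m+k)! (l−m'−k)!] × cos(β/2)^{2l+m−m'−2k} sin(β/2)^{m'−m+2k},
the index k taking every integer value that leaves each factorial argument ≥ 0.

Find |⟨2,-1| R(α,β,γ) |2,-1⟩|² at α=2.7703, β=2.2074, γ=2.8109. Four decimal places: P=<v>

P=0.1970

First d^2_{-1,-1}(β=2.2074), then the phase factors e^{-i(-1)α} and e^{-i(-1)γ}:
With c≡cos(β/2)=0.450296 and s≡sin(β/2)=0.892880, N=[1·6·1·6]^{1/2}=6.000000
k∈{0,1} keeps every argument non-negative
  k=0: (−1)^0·6.0000/(6)·0.4503^4·0.8929^0 = +0.041114
  k=1: (−1)^1·6.0000/(2)·0.4503^2·0.8929^2 = -0.484956
d^2_{-1,-1}(2.2074) = +0.041114 -0.484956 = -0.443842
|D^2_{-1,-1}|² = |d^2_{-1,-1}(β)|² = (-0.443842)² = 0.196996 (the z-rotation phases have unit modulus)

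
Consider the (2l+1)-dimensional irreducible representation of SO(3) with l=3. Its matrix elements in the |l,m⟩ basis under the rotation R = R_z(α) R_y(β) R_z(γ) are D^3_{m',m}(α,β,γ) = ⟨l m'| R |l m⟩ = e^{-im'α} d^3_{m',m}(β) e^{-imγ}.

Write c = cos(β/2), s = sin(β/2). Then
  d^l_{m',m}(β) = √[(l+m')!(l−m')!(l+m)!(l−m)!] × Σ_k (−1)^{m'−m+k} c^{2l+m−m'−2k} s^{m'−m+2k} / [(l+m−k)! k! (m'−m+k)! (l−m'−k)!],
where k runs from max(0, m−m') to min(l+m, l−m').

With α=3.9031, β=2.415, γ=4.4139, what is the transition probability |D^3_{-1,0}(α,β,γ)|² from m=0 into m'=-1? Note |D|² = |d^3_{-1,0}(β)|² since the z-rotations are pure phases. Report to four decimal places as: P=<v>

Split into d^3_{-1,0}(β=2.415) × two z-phases.
With c≡cos(β/2)=0.355357 and s≡sin(β/2)=0.934731, N=[2·24·6·6]^{1/2}=41.569219
k: max(0,(0)−(-1))=1 … min(3+(0),3−(-1))=3
  k=1: (−1)^0·41.5692/(12)·0.3554^5·0.9347^1 = +0.018349
  k=2: (−1)^1·41.5692/(4)·0.3554^3·0.9347^3 = -0.380861
  k=3: (−1)^2·41.5692/(12)·0.3554^1·0.9347^5 = +0.878391
d^3_{-1,0}(2.415) = +0.018349 -0.380861 +0.878391 = +0.515879
|D^3_{-1,0}|² = |d^3_{-1,0}(β)|² = (+0.515879)² = 0.266131 (the z-rotation phases have unit modulus)

P=0.2661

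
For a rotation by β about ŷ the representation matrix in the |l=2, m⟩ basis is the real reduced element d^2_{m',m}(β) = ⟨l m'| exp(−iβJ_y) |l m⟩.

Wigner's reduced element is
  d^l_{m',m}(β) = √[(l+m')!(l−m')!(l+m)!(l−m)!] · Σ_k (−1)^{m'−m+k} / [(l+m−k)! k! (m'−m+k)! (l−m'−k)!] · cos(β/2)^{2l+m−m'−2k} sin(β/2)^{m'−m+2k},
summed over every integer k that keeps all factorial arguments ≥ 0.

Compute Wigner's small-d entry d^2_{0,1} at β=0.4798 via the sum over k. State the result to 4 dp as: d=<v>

d=0.5015

d^2_{0,1}(β=0.4798) via Wigner's sum:
Half-angle: c=0.971362, s=0.237605. N=√(2·2·6·1)=4.898979
k∈{1,2} keeps every argument non-negative
  k=1: (−1)^0·4.8990/(2)·0.9714^3·0.2376^1 = +0.533427
  k=2: (−1)^1·4.8990/(2)·0.9714^1·0.2376^3 = -0.031917
d^2_{0,1}(0.4798) = +0.533427 -0.031917 = +0.501510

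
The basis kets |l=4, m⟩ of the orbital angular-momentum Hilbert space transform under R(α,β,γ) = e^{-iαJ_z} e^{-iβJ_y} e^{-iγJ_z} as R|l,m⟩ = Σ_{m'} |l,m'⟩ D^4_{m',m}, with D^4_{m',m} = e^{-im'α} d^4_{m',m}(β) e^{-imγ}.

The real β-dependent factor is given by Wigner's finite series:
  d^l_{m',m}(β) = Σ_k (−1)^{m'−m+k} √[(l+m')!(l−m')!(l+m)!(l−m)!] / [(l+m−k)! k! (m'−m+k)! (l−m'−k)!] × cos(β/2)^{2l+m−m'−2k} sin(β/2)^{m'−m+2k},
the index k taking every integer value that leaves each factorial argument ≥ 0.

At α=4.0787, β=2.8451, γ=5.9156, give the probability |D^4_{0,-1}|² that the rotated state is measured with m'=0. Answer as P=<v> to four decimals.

First d^4_{0,-1}(β=2.8451), then the phase factors e^{-i(0)α} and e^{-i(-1)γ}:
With c≡cos(β/2)=0.147704 and s≡sin(β/2)=0.989032, N=[24·24·6·120]^{1/2}=643.987578
The bounds max(0,m−m')=0 and min(l+m,l−m')=3 give 4 terms
  k=0: (−1)^1·643.9876/(144)·0.1477^7·0.9890^1 = -0.000007
  k=1: (−1)^2·643.9876/(24)·0.1477^5·0.9890^3 = +0.001825
  k=2: (−1)^3·643.9876/(24)·0.1477^3·0.9890^5 = -0.081826
  k=3: (−1)^4·643.9876/(144)·0.1477^1·0.9890^7 = +0.611474
d^4_{0,-1}(2.8451) = -0.000007 +0.001825 -0.081826 +0.611474 = +0.531466
|D^4_{0,-1}|² = |d^4_{0,-1}(β)|² = (+0.531466)² = 0.282456 (the z-rotation phases have unit modulus)

P=0.2825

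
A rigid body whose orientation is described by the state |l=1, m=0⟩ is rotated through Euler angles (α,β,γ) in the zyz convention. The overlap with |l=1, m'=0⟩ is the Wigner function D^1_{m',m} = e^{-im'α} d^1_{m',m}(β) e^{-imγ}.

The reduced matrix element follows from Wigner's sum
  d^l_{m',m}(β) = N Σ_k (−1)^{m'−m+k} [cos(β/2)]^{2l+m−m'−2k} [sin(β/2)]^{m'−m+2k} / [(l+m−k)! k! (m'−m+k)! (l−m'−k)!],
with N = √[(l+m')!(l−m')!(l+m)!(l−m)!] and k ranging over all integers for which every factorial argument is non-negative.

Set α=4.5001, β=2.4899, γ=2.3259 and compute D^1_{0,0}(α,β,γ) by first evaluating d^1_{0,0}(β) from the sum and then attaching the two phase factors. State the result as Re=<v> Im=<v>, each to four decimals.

Re=-0.7951 Im=0.0000

Split into d^1_{0,0}(β=2.4899) × two z-phases.
With c≡cos(β/2)=0.320111 and s≡sin(β/2)=0.947380, N=[1·1·1·1]^{1/2}=1.000000
k: max(0,(0)−(0))=0 … min(1+(0),1−(0))=1
  k=0: (−1)^0·1.0000/(1)·0.3201^2·0.9474^0 = +0.102471
  k=1: (−1)^1·1.0000/(1)·0.3201^0·0.9474^2 = -0.897529
d^1_{0,0}(2.4899) = +0.102471 -0.897529 = -0.795058
D = (+1.000000+0.000000i)·(-0.795058)·(+1.000000+0.000000i) = -0.795058+0.000000i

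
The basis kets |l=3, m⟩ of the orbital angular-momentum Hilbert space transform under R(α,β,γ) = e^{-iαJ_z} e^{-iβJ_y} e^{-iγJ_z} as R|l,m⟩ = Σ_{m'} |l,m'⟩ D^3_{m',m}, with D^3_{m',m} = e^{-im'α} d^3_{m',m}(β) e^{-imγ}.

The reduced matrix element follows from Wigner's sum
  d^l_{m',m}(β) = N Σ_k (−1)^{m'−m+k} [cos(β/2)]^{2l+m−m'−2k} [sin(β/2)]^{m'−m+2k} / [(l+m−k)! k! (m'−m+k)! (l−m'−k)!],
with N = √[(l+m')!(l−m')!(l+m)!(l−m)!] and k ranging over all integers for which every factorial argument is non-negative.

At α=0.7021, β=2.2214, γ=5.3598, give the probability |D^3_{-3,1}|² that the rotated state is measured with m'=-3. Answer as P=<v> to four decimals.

First d^3_{-3,1}(β=2.2214), then the phase factors e^{-i(-3)α} and e^{-i(1)γ}:
c=cos(2.2214/2)=0.444034, s=sin(2.2214/2)=0.896010; N=√[1·720·24·2]=185.903201
k: max(0,(1)−(-3))=4 … min(3+(1),3−(-3))=4
  k=4: (−1)^0·185.9032/(48)·0.4440^2·0.8960^4 = +0.492187
d^3_{-3,1}(2.2214) = +0.492187
|D^3_{-3,1}|² = |d^3_{-3,1}(β)|² = (+0.492187)² = 0.242248 (the z-rotation phases have unit modulus)

P=0.2422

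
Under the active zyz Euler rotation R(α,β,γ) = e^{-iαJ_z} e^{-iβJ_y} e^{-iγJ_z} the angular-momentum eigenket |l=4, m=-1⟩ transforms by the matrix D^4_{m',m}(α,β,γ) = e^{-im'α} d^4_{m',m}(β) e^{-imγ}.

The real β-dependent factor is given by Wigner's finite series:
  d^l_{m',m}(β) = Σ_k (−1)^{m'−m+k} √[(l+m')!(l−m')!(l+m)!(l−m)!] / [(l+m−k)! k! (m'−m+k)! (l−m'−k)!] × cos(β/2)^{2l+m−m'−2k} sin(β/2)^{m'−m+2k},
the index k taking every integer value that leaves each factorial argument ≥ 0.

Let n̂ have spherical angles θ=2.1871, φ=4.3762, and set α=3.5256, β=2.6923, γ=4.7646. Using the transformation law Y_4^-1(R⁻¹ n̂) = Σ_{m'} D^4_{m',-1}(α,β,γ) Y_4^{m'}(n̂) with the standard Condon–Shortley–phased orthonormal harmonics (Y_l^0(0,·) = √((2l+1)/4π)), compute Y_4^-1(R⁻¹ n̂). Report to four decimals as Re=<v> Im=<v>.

Re=-0.2194 Im=0.0707

Need the full column D^4_{m',-1} for m'=−4..4 at α=3.5256, β=2.6923, γ=4.7646.
cos(β/2)=0.222762, sin(β/2)=0.974873
d^4_{-4,-1}: single k=3 term ⇒ +0.003803;  D = +0.003803+0.000066i
d^4_{-3,-1}: k∈[2..3] ⇒ +0.000922 -0.029422 = -0.028500;  D = +0.026607-0.010215i
d^4_{-2,-1}: k∈[1..3] ⇒ +0.000113 -0.010781 +0.137650 = +0.126982;  D = +0.092862-0.086609i
d^4_{-1,-1}: k∈[0..3] ⇒ +0.000006 -0.001742 +0.066723 -0.425960 = -0.360973;  D = +0.152516-0.327170i
d^4_{0,-1}: k∈[0..3] ⇒ -0.000119 +0.013637 -0.261172 +0.833665 = +0.586010;  D = +0.030582-0.585212i
d^4_{1,-1}: k∈[0..3] ⇒ +0.001161 -0.066723 +0.638940 -0.815801 = -0.242423;  D = -0.078967-0.229201i
d^4_{2,-1}: k∈[0..2] ⇒ -0.007187 +0.206475 -0.790884 = -0.591596;  D = +0.388220+0.446398i
d^4_{3,-1}: k∈[0..1] ⇒ +0.029422 -0.338095 = -0.308673;  D = -0.275065-0.140065i
d^4_{4,-1}: single k=0 term ⇒ -0.072838;  D = +0.072562+0.006327i
Y_4^{m'}(θ=2.1871,φ=4.3762) and Σ D·Y over m':
  (+0.0038+0.0001i)·(+0.0440+0.1912i)  (+0.0266-0.0102i)·(-0.3326+0.2096i)  (+0.0929-0.0866i)·(-0.2333-0.1857i)  (+0.1525-0.3272i)·(-0.0487+0.1393i)  (+0.0306-0.5852i)·(-0.3297+0.0000i)  (-0.0790-0.2292i)·(+0.0487+0.1393i)  (+0.3882+0.4464i)·(-0.2333+0.1857i)  (-0.2751-0.1401i)·(+0.3326+0.2096i)  (+0.0726+0.0063i)·(+0.0440-0.1912i)
Y_4^-1(R⁻¹ n̂) = -0.219389+0.070724i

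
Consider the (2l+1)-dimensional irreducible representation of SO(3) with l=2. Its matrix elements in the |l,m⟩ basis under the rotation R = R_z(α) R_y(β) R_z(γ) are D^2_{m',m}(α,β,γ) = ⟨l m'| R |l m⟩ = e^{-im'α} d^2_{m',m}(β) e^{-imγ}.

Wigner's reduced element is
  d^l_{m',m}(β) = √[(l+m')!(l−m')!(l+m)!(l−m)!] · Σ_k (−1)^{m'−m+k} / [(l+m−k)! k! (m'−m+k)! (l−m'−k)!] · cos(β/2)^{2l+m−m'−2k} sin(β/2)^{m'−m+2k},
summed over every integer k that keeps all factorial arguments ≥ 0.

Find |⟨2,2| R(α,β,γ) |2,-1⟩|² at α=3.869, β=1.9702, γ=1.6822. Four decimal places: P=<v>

First d^2_{2,-1}(β=1.9702), then the phase factors e^{-i(2)α} and e^{-i(-1)γ}:
With c≡cos(β/2)=0.552780 and s≡sin(β/2)=0.833327, N=[24·1·1·6]^{1/2}=12.000000
k∈{0} keeps every argument non-negative
  k=0: (−1)^3·12.0000/(6)·0.5528^1·0.8333^3 = -0.639778
d^2_{2,-1}(1.9702) = -0.639778
|D^2_{2,-1}|² = |d^2_{2,-1}(β)|² = (-0.639778)² = 0.409315 (the z-rotation phases have unit modulus)

P=0.4093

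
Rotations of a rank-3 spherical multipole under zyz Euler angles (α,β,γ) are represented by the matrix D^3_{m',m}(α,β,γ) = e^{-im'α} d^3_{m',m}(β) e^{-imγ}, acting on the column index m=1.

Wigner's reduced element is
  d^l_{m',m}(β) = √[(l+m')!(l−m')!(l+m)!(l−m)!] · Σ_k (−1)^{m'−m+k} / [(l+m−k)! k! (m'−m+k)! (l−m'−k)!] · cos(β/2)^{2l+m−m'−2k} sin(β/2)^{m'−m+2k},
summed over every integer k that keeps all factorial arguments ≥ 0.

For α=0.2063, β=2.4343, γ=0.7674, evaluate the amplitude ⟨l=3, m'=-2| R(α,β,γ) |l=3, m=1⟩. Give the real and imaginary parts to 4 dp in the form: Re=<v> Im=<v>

Re=-0.5428 Im=0.2011

First d^3_{-2,1}(β=2.4343), then the phase factors e^{-i(-2)α} and e^{-i(1)γ}:
c=cos(2.4343/2)=0.346321, s=sin(2.4343/2)=0.938116; N=√[1·120·24·2]=75.894664
k∈{3,4} keeps every argument non-negative
  k=3: (−1)^0·75.8947/(12)·0.3463^3·0.9381^3 = +0.216888
  k=4: (−1)^1·75.8947/(24)·0.3463^1·0.9381^5 = -0.795722
d^3_{-2,1}(2.4343) = +0.216888 -0.795722 = -0.578834
D = (+0.916081+0.400992i)·(-0.578834)·(+0.719718-0.694266i) = -0.542782+0.201089i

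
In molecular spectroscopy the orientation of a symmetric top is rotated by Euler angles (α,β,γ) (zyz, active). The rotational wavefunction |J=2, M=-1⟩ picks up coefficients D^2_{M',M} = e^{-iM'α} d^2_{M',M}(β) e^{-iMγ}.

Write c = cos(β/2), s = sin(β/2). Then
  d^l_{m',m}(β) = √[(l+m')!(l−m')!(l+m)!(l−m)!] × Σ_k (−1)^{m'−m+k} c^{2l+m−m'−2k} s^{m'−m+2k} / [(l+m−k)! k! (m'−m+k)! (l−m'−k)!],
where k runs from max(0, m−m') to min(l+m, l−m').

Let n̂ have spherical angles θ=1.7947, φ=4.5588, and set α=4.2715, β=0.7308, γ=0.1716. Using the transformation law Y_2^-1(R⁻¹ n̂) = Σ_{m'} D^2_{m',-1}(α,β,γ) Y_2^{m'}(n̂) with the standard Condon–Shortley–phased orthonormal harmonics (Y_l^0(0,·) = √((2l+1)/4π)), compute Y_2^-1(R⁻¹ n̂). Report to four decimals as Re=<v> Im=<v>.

Re=0.3116 Im=-0.0454

Need the full column D^2_{m',-1} for m'=−2..2 at α=4.2715, β=0.7308, γ=0.1716.
cos(β/2)=0.933981, sin(β/2)=0.357323
d^2_{-2,-1}: single k=1 term ⇒ +0.582244;  D = -0.441484+0.379605i
d^2_{-1,-1}: k∈[0..1] ⇒ +0.760943 -0.334133 = +0.426810;  D = -0.113551-0.411428i
d^2_{0,-1}: k∈[0..1] ⇒ -0.713100 +0.104375 = -0.608725;  D = -0.599785-0.103945i
d^2_{1,-1}: k∈[0..1] ⇒ +0.334133 -0.016302 = +0.317831;  D = -0.182723+0.260055i
d^2_{2,-1}: single k=0 term ⇒ -0.085222;  D = +0.042154+0.074066i
Y_2^{m'}(θ=1.7947,φ=4.5588) and Σ D·Y over m':
  (-0.4415+0.3796i)·(-0.3500-0.1110i)  (-0.1136-0.4114i)·(+0.0256-0.1653i)  (-0.5998-0.1039i)·(-0.2687+0.0000i)  (-0.1827+0.2601i)·(-0.0256-0.1653i)  (+0.0422+0.0741i)·(-0.3500+0.1110i)
Y_2^-1(R⁻¹ n̂) = +0.311648-0.045378i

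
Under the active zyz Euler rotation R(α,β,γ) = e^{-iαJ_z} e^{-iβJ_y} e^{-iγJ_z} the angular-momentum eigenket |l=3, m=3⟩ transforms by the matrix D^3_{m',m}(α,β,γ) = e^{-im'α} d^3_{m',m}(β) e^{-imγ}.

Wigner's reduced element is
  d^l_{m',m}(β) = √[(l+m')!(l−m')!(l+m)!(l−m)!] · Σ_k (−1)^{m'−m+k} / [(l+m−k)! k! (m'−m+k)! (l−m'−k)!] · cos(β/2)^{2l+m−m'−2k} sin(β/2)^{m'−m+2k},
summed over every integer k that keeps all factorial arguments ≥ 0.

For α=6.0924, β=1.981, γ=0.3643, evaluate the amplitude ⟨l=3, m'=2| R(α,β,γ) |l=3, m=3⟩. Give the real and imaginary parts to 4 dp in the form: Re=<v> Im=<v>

Re=0.0769 Im=-0.0663

D^3_{2,3}(6.0924,1.981,0.3643) = e^{-i·2·6.0924}·d^3_{2,3}(1.981)·e^{-i·3·0.3643}. Compute d first:
Half-angle: c=0.548272, s=0.836300. N=√(120·1·720·1)=293.938769
Admissible k: 1..1 (factorial args all ≥0)
  k=1: (−1)^0·293.9388/(120)·0.5483^5·0.8363^1 = +0.101489
d^3_{2,3}(1.981) = +0.101489
Phases: e^{-i·(2)·6.0924}=+0.928081+0.372379i, e^{-i·(3)·0.3643}=+0.459912-0.887964i ⇒ D=+0.076877-0.066256i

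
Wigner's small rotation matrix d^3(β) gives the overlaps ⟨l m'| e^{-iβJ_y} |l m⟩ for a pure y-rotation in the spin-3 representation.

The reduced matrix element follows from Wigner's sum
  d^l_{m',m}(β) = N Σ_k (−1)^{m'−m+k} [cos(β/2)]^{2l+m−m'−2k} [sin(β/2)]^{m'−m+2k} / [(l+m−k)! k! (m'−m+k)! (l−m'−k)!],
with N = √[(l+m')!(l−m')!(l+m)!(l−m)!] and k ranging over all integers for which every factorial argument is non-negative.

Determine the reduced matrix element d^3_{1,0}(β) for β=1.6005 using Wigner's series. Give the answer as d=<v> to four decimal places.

d^3_{1,0}(β=1.6005) via Wigner's sum:
With c≡cos(β/2)=0.696527 and s≡sin(β/2)=0.717530, N=[24·2·6·6]^{1/2}=41.569219
The bounds max(0,m−m')=0 and min(l+m,l−m')=2 give 3 terms
  k=0: (−1)^1·41.5692/(12)·0.6965^5·0.7175^1 = -0.407494
  k=1: (−1)^2·41.5692/(4)·0.6965^3·0.7175^3 = +1.297320
  k=2: (−1)^3·41.5692/(12)·0.6965^1·0.7175^5 = -0.458912
d^3_{1,0}(1.6005) = -0.407494 +1.297320 -0.458912 = +0.430913

d=0.4309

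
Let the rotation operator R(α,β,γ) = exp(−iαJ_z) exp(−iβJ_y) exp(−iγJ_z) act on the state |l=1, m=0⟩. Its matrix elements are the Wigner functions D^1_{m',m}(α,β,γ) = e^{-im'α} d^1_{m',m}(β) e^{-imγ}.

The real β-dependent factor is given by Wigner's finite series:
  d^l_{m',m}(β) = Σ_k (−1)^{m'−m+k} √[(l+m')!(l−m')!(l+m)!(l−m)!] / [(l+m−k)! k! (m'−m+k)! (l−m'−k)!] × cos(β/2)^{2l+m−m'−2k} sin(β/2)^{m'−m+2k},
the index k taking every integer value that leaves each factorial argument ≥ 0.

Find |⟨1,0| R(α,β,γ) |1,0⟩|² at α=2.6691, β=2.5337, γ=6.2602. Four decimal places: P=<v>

P=0.6738

Split into d^1_{0,0}(β=2.5337) × two z-phases.
With c≡cos(β/2)=0.299288 and s≡sin(β/2)=0.954163, N=[1·1·1·1]^{1/2}=1.000000
Admissible k: 0..1 (factorial args all ≥0)
  k=0: (−1)^0·1.0000/(1)·0.2993^2·0.9542^0 = +0.089573
  k=1: (−1)^1·1.0000/(1)·0.2993^0·0.9542^2 = -0.910427
d^1_{0,0}(2.5337) = +0.089573 -0.910427 = -0.820853
|D^1_{0,0}|² = |d^1_{0,0}(β)|² = (-0.820853)² = 0.673800 (the z-rotation phases have unit modulus)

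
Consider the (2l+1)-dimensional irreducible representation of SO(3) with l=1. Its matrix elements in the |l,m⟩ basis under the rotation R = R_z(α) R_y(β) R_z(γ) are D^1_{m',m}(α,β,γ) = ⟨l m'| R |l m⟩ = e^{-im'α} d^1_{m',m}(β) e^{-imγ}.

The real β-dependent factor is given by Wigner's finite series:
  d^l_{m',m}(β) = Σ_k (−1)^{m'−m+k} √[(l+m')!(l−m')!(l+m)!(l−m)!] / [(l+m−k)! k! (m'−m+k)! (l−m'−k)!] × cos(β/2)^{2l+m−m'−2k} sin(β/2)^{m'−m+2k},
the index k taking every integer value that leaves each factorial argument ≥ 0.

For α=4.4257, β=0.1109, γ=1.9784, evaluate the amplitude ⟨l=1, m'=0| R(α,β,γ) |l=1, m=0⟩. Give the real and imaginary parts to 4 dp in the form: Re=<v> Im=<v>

D^1_{0,0}(4.4257,0.1109,1.9784) = e^{-i·0·4.4257}·d^1_{0,0}(0.1109)·e^{-i·0·1.9784}. Compute d first:
With c≡cos(β/2)=0.998463 and s≡sin(β/2)=0.055422, N=[1·1·1·1]^{1/2}=1.000000
k: max(0,(0)−(0))=0 … min(1+(0),1−(0))=1
  k=0: (−1)^0·1.0000/(1)·0.9985^2·0.0554^0 = +0.996928
  k=1: (−1)^1·1.0000/(1)·0.9985^0·0.0554^2 = -0.003072
d^1_{0,0}(0.1109) = +0.996928 -0.003072 = +0.993857
D = (+1.000000+0.000000i)·(+0.993857)·(+1.000000+0.000000i) = +0.993857+0.000000i

Re=0.9939 Im=0.0000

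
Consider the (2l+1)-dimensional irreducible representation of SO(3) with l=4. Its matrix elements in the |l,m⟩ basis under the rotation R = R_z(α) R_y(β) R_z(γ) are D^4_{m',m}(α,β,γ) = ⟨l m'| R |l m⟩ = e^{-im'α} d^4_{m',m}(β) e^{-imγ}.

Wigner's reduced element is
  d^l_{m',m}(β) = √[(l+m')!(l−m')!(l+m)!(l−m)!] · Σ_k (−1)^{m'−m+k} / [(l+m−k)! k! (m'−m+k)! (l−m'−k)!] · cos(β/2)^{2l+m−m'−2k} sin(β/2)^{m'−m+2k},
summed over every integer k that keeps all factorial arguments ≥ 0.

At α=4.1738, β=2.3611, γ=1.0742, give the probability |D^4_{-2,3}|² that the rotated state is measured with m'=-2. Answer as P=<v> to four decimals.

P=0.1645

First d^4_{-2,3}(β=2.3611), then the phase factors e^{-i(-2)α} and e^{-i(3)γ}:
Half-angle: c=0.380416, s=0.924815. N=√(2·720·5040·1)=2693.993318
Admissible k: 5..6 (factorial args all ≥0)
  k=5: (−1)^0·2693.9933/(240)·0.3804^3·0.9248^5 = +0.418059
  k=6: (−1)^1·2693.9933/(720)·0.3804^1·0.9248^7 = -0.823585
d^4_{-2,3}(2.3611) = +0.418059 -0.823585 = -0.405526
|D^4_{-2,3}|² = |d^4_{-2,3}(β)|² = (-0.405526)² = 0.164451 (the z-rotation phases have unit modulus)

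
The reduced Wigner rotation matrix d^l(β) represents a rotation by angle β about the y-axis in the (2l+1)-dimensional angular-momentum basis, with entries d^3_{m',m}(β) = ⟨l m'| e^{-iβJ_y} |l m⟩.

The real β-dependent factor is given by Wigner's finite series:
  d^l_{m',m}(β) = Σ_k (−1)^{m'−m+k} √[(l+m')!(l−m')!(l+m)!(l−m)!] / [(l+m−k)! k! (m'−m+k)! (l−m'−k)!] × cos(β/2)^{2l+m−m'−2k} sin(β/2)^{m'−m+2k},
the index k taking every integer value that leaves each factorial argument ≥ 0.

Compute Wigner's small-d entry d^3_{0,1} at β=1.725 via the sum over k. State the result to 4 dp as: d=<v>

d=-0.3774

d^3_{0,1}(β=1.725) via Wigner's sum:
With c≡cos(β/2)=0.650541 and s≡sin(β/2)=0.759471, N=[6·6·24·2]^{1/2}=41.569219
k: max(0,(1)−(0))=1 … min(3+(1),3−(0))=3
  k=1: (−1)^0·41.5692/(12)·0.6505^5·0.7595^1 = +0.306531
  k=2: (−1)^1·41.5692/(4)·0.6505^3·0.7595^3 = -1.253342
  k=3: (−1)^2·41.5692/(12)·0.6505^1·0.7595^5 = +0.569406
d^3_{0,1}(1.725) = +0.306531 -1.253342 +0.569406 = -0.377405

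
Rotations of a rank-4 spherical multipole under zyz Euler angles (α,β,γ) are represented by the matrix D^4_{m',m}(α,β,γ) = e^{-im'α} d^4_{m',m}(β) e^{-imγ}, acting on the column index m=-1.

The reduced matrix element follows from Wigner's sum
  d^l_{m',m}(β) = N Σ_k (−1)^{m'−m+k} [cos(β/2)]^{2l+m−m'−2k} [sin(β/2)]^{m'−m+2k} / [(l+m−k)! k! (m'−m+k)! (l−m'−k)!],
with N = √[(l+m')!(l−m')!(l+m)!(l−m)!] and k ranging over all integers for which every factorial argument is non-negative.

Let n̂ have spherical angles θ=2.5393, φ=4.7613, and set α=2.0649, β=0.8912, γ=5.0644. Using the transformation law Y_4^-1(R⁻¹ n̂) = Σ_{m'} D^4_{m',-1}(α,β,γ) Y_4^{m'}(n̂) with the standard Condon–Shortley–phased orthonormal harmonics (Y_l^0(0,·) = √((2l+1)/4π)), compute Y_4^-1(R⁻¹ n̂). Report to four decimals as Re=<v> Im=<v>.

Need the full column D^4_{m',-1} for m'=−4..4 at α=2.0649, β=0.8912, γ=5.0644.
cos(β/2)=0.902352, sin(β/2)=0.430999
d^4_{-4,-1}: single k=3 term ⇒ +0.358430;  D = +0.260388+0.246314i
d^4_{-3,-1}: k∈[2..3] ⇒ +0.795940 -0.302643 = +0.493297;  D = +0.128497-0.476267i
d^4_{-2,-1}: k∈[1..3] ⇒ +0.890729 -1.016054 +0.154535 = +0.029210;  D = -0.028437+0.006676i
d^4_{-1,-1}: k∈[0..3] ⇒ +0.439550 -1.504184 +0.686329 -0.052193 = -0.430498;  D = -0.285376-0.322319i
d^4_{0,-1}: k∈[0..3] ⇒ -0.938911 +1.285217 -0.293209 +0.011149 = +0.064246;  D = +0.022151-0.060307i
d^4_{1,-1}: k∈[0..3] ⇒ +1.002790 -0.686329 +0.078289 -0.001191 = +0.393560;  D = -0.389593+0.055734i
d^4_{2,-1}: k∈[0..2] ⇒ -0.677369 +0.231802 -0.010577 = -0.456143;  D = -0.271013-0.366904i
d^4_{3,-1}: k∈[0..1] ⇒ +0.302643 -0.041427 = +0.261216;  D = +0.111379-0.236280i
d^4_{4,-1}: single k=0 term ⇒ -0.081772;  D = +0.081655-0.004381i
Y_4^{m'}(θ=2.5393,φ=4.7613) and Σ D·Y over m':
  (+0.2604+0.2463i)·(+0.0447-0.0089i)  (+0.1285-0.4763i)·(+0.0274+0.1855i)  (-0.0284+0.0067i)·(-0.4011+0.0394i)  (-0.2854-0.3223i)·(-0.0189-0.3868i)  (+0.0222-0.0603i)·(-0.1304+0.0000i)  (-0.3896+0.0557i)·(+0.0189-0.3868i)  (-0.2710-0.3669i)·(-0.4011-0.0394i)  (+0.1114-0.2363i)·(-0.0274+0.1855i)  (+0.0817-0.0044i)·(+0.0447+0.0089i)
Y_4^-1(R⁻¹ n̂) = +0.147614+0.477255i

Re=0.1476 Im=0.4773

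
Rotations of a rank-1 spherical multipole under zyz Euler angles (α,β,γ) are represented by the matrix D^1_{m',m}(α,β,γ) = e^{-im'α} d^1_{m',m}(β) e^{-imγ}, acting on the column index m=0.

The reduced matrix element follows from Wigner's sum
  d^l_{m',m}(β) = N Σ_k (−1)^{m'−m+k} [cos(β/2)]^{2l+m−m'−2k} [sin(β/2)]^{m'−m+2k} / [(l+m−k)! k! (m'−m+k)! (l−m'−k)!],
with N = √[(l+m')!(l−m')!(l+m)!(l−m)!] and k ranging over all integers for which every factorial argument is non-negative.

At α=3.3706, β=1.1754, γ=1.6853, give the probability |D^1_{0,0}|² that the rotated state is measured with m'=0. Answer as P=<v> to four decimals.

D^1_{0,0}(3.3706,1.1754,1.6853) = e^{-i·0·3.3706}·d^1_{0,0}(1.1754)·e^{-i·0·1.6853}. Compute d first:
Half-angle: c=0.832218, s=0.554448. N=√(1·1·1·1)=1.000000
k: max(0,(0)−(0))=0 … min(1+(0),1−(0))=1
  k=0: (−1)^0·1.0000/(1)·0.8322^2·0.5544^0 = +0.692587
  k=1: (−1)^1·1.0000/(1)·0.8322^0·0.5544^2 = -0.307413
d^1_{0,0}(1.1754) = +0.692587 -0.307413 = +0.385174
|D^1_{0,0}|² = |d^1_{0,0}(β)|² = (+0.385174)² = 0.148359 (the z-rotation phases have unit modulus)

P=0.1484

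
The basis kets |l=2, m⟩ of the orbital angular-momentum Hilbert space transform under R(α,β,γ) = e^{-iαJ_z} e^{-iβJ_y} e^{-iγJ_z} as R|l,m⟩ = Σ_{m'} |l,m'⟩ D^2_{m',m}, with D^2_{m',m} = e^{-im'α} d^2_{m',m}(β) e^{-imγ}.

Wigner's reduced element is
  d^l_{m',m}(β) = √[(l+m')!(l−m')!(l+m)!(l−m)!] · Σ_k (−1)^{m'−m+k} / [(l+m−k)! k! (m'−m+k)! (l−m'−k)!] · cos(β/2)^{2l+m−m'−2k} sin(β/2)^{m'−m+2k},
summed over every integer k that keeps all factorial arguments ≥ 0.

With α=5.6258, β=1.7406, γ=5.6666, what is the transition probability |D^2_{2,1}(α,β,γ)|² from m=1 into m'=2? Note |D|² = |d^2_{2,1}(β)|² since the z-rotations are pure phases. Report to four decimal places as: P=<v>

P=0.1677

D^2_{2,1}(5.6258,1.7406,5.6666) = e^{-i·2·5.6258}·d^2_{2,1}(1.7406)·e^{-i·1·5.6666}. Compute d first:
With c≡cos(β/2)=0.644597 and s≡sin(β/2)=0.764522, N=[24·1·6·1]^{1/2}=12.000000
Admissible k: 0..0 (factorial args all ≥0)
  k=0: (−1)^1·12.0000/(6)·0.6446^3·0.7645^1 = -0.409530
d^2_{2,1}(1.7406) = -0.409530
|D^2_{2,1}|² = |d^2_{2,1}(β)|² = (-0.409530)² = 0.167715 (the z-rotation phases have unit modulus)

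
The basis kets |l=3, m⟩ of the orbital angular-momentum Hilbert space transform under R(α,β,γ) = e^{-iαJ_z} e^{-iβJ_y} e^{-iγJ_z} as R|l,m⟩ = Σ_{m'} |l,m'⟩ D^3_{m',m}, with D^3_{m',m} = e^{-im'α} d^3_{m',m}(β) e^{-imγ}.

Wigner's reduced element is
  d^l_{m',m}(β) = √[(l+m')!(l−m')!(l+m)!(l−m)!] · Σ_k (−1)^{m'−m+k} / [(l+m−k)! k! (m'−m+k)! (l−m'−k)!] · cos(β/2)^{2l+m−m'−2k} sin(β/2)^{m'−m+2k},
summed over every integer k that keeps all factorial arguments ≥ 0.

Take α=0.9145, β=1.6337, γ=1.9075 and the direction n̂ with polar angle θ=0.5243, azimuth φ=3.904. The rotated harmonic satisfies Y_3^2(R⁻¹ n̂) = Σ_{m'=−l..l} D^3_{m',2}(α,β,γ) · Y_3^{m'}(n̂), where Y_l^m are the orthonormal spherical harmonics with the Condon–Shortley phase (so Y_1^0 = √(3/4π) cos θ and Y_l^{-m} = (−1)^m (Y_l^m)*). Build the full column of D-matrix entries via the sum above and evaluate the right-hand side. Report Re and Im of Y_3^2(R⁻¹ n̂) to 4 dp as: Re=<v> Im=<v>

Re=0.2572 Im=-0.2957

Need the full column D^3_{m',2} for m'=−3..3 at α=0.9145, β=1.6337, γ=1.9075.
cos(β/2)=0.684521, sin(β/2)=0.728993
d^3_{-3,2}: single k=5 term ⇒ +0.345207;  D = +0.165288-0.303064i
d^3_{-2,2}: k∈[4..5] ⇒ +0.661664 -0.150086 = +0.511578;  D = -0.206358-0.468111i
d^3_{-1,2}: k∈[3..4] ⇒ +0.785888 -0.445661 = +0.340227;  D = -0.330387-0.081234i
d^3_{0,2}: k∈[2..3] ⇒ +0.639079 -0.724816 = -0.085737;  D = +0.067021-0.053470i
d^3_{1,2}: k∈[1..2] ⇒ +0.346463 -0.785888 = -0.439425;  D = -0.007519-0.439360i
d^3_{2,2}: k∈[0..1] ⇒ +0.102877 -0.583397 = -0.480519;  D = -0.385656-0.286650i
d^3_{3,2}: single k=0 term ⇒ -0.268369;  D = -0.258262+0.072956i
Y_3^{m'}(θ=0.5243,φ=3.904) and Σ D·Y over m':
  (+0.1653-0.3031i)·(+0.0344+0.0395i)  (-0.2064-0.4681i)·(+0.0102-0.2215i)  (-0.3304-0.0812i)·(-0.3214+0.3069i)  (+0.0670-0.0535i)·(+0.2413+0.0000i)  (-0.0075-0.4394i)·(+0.3214+0.3069i)  (-0.3857-0.2866i)·(+0.0102+0.2215i)  (-0.2583+0.0730i)·(-0.0344+0.0395i)
Y_3^2(R⁻¹ n̂) = +0.257154-0.295719i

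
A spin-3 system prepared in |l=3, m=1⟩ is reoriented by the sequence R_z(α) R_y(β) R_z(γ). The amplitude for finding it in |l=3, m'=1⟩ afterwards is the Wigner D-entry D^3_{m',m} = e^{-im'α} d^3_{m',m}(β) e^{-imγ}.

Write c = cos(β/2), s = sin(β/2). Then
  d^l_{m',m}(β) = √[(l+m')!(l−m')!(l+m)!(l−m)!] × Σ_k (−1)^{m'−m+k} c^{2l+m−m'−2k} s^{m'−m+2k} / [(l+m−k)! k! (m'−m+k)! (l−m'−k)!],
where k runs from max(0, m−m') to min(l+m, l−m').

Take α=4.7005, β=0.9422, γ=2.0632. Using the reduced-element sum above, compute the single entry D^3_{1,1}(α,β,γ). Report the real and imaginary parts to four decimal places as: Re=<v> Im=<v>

Re=-0.2981 Im=0.1554

Split into d^3_{1,1}(β=0.9422) × two z-phases.
With c≡cos(β/2)=0.891070 and s≡sin(β/2)=0.453867, N=[24·2·24·2]^{1/2}=48.000000
Admissible k: 0..2 (factorial args all ≥0)
  k=0: (−1)^0·48.0000/(48)·0.8911^6·0.4539^0 = +0.500576
  k=1: (−1)^1·48.0000/(6)·0.8911^4·0.4539^2 = -1.038946
  k=2: (−1)^2·48.0000/(8)·0.8911^2·0.4539^4 = +0.202157
d^3_{1,1}(0.9422) = +0.500576 -1.038946 +0.202157 = -0.336214
Phases: e^{-i·(1)·4.7005}=-0.011889+0.999929i, e^{-i·(1)·2.0632}=-0.472745-0.881199i ⇒ D=-0.298140+0.155410i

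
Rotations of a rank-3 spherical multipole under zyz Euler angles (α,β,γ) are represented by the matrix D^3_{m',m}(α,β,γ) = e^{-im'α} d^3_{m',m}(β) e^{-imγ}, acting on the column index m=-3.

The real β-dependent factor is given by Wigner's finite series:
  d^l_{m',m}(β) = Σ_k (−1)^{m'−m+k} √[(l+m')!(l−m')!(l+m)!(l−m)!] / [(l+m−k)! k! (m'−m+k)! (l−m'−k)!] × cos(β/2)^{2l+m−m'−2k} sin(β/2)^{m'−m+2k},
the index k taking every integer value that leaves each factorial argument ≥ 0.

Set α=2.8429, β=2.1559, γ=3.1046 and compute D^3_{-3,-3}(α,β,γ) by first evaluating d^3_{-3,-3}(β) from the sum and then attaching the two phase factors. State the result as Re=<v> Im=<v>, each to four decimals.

Re=0.0060 Im=-0.0095

D^3_{-3,-3}(2.8429,2.1559,3.1046) = e^{-i·-3·2.8429}·d^3_{-3,-3}(2.1559)·e^{-i·-3·3.1046}. Compute d first:
c=cos(2.1559/2)=0.473135, s=sin(2.1559/2)=0.880990; N=√[1·720·1·720]=720.000000
Admissible k: 0..0 (factorial args all ≥0)
  k=0: (−1)^0·720.0000/(720)·0.4731^6·0.8810^0 = +0.011218
d^3_{-3,-3}(2.1559) = +0.011218
D = (-0.624677+0.780883i)·(+0.011218)·(-0.993848+0.110750i) = +0.005994-0.009482i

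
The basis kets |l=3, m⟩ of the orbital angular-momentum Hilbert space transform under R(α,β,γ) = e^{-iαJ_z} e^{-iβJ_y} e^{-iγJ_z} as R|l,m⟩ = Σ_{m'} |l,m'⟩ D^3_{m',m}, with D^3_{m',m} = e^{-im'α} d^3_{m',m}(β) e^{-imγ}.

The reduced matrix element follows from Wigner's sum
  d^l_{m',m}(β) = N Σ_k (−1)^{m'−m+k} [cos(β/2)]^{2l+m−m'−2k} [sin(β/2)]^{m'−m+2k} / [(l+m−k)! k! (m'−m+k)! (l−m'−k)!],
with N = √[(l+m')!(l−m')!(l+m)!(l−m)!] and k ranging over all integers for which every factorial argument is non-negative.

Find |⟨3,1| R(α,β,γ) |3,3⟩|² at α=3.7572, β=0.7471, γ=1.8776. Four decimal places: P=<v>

First d^3_{1,3}(β=0.7471), then the phase factors e^{-i(1)α} and e^{-i(3)γ}:
c=cos(0.7471/2)=0.931038, s=sin(0.7471/2)=0.364923; N=√[24·2·720·1]=185.903201
Admissible k: 2..2 (factorial args all ≥0)
  k=2: (−1)^0·185.9032/(48)·0.9310^4·0.3649^2 = +0.387540
d^3_{1,3}(0.7471) = +0.387540
|D^3_{1,3}|² = |d^3_{1,3}(β)|² = (+0.387540)² = 0.150188 (the z-rotation phases have unit modulus)

P=0.1502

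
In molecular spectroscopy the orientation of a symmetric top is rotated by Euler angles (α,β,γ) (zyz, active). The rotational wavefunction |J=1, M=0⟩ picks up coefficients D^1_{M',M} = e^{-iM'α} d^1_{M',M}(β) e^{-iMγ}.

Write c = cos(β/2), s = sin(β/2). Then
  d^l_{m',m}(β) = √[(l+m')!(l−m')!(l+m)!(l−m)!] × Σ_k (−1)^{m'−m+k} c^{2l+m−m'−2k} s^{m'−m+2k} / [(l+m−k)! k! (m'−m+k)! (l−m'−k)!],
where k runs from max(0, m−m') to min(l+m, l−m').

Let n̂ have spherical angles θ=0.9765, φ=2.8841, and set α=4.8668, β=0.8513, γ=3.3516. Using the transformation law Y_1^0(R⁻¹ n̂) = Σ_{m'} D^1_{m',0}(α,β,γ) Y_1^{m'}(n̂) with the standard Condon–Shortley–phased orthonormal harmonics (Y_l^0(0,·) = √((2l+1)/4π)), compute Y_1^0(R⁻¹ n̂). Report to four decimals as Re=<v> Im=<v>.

Re=0.0584 Im=0.0000

Need the full column D^1_{m',0} for m'=−1..1 at α=4.8668, β=0.8513, γ=3.3516.
cos(β/2)=0.910771, sin(β/2)=0.412913
d^1_{-1,0}: single k=1 term ⇒ +0.531842;  D = +0.081796-0.525514i
d^1_{0,0}: k∈[0..1] ⇒ +0.829503 -0.170497 = +0.659006;  D = +0.659006+0.000000i
d^1_{1,0}: single k=0 term ⇒ -0.531842;  D = -0.081796-0.525514i
Y_1^{m'}(θ=0.9765,φ=2.8841) and Σ D·Y over m':
  (+0.0818-0.5255i)·(-0.2768-0.0729i)  (+0.6590+0.0000i)·(+0.2736+0.0000i)  (-0.0818-0.5255i)·(+0.2768-0.0729i)
Y_1^0(R⁻¹ n̂) = +0.058389+0.000000i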